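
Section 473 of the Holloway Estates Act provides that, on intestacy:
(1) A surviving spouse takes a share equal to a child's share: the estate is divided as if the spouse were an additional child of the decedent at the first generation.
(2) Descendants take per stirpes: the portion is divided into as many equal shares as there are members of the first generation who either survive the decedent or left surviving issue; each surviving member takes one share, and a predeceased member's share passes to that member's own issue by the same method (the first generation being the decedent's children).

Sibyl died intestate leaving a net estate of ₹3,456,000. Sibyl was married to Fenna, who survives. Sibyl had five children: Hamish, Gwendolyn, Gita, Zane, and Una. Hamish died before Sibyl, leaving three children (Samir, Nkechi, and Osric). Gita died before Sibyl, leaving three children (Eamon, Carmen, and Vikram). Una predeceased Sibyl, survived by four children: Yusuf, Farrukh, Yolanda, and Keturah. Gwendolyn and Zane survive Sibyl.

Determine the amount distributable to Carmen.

Carmen receives ₹192,000.

The spouse counts as an additional share at the children's level, so there are 6 primary shares of ₹576,000. Fenna takes one such share (₹576,000).
The children's combined portion (₹2,880,000) is divided into 5 shares of ₹576,000: Gwendolyn and Zane each take ₹576,000; Hamish's ₹576,000 share passes to Hamish's issue; Gita's ₹576,000 share passes to Gita's issue; Una's ₹576,000 share passes to Una's issue.
Hamish's share (₹576,000) is divided into 3 shares of ₹192,000: Samir, Nkechi, and Osric each take ₹192,000.
Gita's share (₹576,000) is divided into 3 shares of ₹192,000: Eamon, Carmen, and Vikram each take ₹192,000.
Una's share (₹576,000) is divided into 4 shares of ₹144,000: Yusuf, Farrukh, Yolanda, and Keturah each take ₹144,000.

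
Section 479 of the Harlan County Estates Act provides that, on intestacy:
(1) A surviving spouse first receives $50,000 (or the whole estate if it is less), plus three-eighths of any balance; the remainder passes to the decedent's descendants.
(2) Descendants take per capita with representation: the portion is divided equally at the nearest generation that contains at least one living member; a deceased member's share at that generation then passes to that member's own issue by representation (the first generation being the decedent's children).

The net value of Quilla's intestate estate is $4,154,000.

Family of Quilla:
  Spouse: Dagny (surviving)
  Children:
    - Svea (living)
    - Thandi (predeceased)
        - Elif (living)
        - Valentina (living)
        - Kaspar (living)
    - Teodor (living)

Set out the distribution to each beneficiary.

Dagny: $1,589,000; Svea: $855,000; Elif: $285,000; Valentina: $285,000; Kaspar: $285,000; Teodor: $855,000

Dagny first takes $50,000, leaving a balance of $4,104,000. Dagny then takes three-eighths of the balance ($1,539,000), for a total of $1,589,000. The remaining $2,565,000 passes to the descendants.
The descendants' portion ($2,565,000) is divided into 3 shares of $855,000: Svea and Teodor each take $855,000; Thandi's $855,000 share passes to Thandi's issue.
Thandi's share ($855,000) is divided into 3 shares of $285,000: Elif, Valentina, and Kaspar each take $285,000.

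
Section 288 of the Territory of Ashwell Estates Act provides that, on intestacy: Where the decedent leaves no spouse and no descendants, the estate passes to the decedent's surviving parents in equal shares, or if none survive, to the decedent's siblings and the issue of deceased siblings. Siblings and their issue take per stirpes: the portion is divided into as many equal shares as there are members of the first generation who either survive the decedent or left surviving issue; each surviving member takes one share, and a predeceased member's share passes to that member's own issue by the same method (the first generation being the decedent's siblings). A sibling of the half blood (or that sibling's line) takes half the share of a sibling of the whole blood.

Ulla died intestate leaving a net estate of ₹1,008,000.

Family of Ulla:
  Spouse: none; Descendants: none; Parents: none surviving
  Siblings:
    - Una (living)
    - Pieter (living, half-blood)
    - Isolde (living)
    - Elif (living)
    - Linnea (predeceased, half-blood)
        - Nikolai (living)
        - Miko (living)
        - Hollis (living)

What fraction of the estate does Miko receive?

The entire ₹1,008,000 passes to the siblings and their issue.
Counting each half-blood sibling's line as half a unit, there are 4 units in ₹1,008,000, so one unit is ₹252,000. Whole-blood lines (Una, Isolde, and Elif) take ₹252,000 each; half-blood lines (Pieter and Linnea) take ₹126,000 each.
Linnea's share (₹126,000) is divided into 3 shares of ₹42,000: Nikolai, Miko, and Hollis each take ₹42,000.

Miko receives 1/24 of the estate.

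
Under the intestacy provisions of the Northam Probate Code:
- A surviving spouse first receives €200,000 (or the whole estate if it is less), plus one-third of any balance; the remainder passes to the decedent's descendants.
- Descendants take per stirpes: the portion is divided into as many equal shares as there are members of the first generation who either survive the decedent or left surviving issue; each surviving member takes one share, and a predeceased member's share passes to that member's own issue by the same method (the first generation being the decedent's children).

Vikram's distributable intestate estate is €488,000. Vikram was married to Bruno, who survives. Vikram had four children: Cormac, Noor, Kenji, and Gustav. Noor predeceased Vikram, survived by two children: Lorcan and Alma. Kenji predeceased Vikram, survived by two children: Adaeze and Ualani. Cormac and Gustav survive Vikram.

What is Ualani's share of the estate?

Bruno first takes €200,000, leaving a balance of €288,000. Bruno then takes one-third of the balance (€96,000), for a total of €296,000. The remaining €192,000 passes to the descendants.
The descendants' portion (€192,000) is divided into 4 shares of €48,000: Cormac and Gustav each take €48,000; Noor's €48,000 share passes to Noor's issue; Kenji's €48,000 share passes to Kenji's issue.
Noor's share (€48,000) is divided into 2 shares of €24,000: Lorcan and Alma each take €24,000.
Kenji's share (€48,000) is divided into 2 shares of €24,000: Adaeze and Ualani each take €24,000.

Ualani receives €24,000.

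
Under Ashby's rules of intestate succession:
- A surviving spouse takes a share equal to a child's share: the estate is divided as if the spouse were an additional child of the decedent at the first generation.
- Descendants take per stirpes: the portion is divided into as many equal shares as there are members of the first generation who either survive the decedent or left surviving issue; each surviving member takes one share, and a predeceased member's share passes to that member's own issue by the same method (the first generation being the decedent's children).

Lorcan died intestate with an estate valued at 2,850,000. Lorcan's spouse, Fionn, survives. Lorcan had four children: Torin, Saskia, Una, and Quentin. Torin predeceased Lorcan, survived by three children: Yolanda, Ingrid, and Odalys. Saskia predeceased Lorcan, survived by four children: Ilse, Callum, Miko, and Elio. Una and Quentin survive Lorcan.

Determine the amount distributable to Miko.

The spouse counts as an additional share at the children's level, so there are 5 primary shares of 570,000. Fionn takes one such share (570,000).
The children's combined portion (2,280,000) is divided into 4 shares of 570,000: Una and Quentin each take 570,000; Torin's 570,000 share passes to Torin's issue; Saskia's 570,000 share passes to Saskia's issue.
Torin's share (570,000) is divided into 3 shares of 190,000: Yolanda, Ingrid, and Odalys each take 190,000.
Saskia's share (570,000) is divided into 4 shares of 142,500: Ilse, Callum, Miko, and Elio each take 142,500.

Miko receives 142,500.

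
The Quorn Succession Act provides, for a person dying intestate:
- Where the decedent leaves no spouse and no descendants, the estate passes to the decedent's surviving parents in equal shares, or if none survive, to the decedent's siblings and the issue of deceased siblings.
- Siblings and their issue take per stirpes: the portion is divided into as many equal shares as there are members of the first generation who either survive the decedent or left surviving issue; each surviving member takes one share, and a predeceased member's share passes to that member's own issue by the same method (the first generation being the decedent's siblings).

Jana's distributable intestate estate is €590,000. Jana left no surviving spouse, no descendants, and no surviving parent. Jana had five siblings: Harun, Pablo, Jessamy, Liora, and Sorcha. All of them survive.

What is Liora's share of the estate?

The entire €590,000 passes to the siblings and their issue.
That amount (€590,000) is divided into 5 shares of €118,000: Harun, Pablo, Jessamy, Liora, and Sorcha each take €118,000.

Liora receives €118,000.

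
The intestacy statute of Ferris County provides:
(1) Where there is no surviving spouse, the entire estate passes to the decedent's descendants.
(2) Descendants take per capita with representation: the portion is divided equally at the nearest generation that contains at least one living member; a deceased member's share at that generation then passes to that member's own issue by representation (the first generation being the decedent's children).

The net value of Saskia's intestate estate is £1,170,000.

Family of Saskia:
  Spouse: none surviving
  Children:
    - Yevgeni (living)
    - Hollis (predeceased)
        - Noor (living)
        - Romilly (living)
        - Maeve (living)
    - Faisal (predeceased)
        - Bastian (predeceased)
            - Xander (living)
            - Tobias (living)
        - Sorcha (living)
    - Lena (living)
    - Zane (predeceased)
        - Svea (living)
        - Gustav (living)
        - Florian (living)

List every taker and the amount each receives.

Yevgeni: £234,000; Noor: £78,000; Romilly: £78,000; Maeve: £78,000; Xander: £58,500; Tobias: £58,500; Sorcha: £117,000; Lena: £234,000; Svea: £78,000; Gustav: £78,000; Florian: £78,000

The entire £1,170,000 passes to the descendants.
That amount (£1,170,000) is divided into 5 shares of £234,000: Yevgeni and Lena each take £234,000; Hollis's £234,000 share passes to Hollis's issue; Faisal's £234,000 share passes to Faisal's issue; Zane's £234,000 share passes to Zane's issue.
Hollis's share (£234,000) is divided into 3 shares of £78,000: Noor, Romilly, and Maeve each take £78,000.
Faisal's share (£234,000) is divided into 2 shares of £117,000: Sorcha takes £117,000; Bastian's £117,000 share passes to Bastian's issue.
Bastian's share (£117,000) is divided into 2 shares of £58,500: Xander and Tobias each take £58,500.
Zane's share (£234,000) is divided into 3 shares of £78,000: Svea, Gustav, and Florian each take £78,000.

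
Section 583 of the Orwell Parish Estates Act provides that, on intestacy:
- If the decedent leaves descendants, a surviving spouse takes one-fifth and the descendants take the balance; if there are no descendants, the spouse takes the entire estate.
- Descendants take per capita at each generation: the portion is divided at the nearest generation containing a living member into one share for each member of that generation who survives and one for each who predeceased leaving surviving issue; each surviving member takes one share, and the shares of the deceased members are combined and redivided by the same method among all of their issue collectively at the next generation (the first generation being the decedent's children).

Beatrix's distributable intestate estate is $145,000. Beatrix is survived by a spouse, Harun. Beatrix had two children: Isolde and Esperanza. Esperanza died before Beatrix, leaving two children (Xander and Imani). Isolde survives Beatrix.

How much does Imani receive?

Harun takes one-fifth of $145,000 = $29,000. The remaining $116,000 passes to the descendants.
The descendants' portion ($116,000) is divided at the children's generation into 2 shares of $58,000. Isolde takes $58,000. The remaining share for the deceased Esperanza ($58,000) is carried to the next generation.
That pool ($58,000) is divided at the grandchildren's generation equally among Xander and Imani: $29,000 each.

Imani receives $29,000.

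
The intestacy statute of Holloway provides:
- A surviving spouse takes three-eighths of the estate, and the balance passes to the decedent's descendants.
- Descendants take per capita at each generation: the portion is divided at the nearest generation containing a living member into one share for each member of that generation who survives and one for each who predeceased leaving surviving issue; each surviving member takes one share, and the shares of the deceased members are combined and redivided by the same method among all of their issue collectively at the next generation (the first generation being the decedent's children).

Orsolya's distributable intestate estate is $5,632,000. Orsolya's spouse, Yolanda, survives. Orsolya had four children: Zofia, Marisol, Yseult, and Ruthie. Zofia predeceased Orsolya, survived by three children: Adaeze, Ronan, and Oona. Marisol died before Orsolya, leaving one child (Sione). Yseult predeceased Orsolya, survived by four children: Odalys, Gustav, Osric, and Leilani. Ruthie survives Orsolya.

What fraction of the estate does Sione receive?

Sione receives 15/256 of the estate.

Yolanda takes three-eighths of $5,632,000 = $2,112,000. The remaining $3,520,000 passes to the descendants.
The descendants' portion ($3,520,000) is divided at the children's generation into 4 shares of $880,000. Ruthie takes $880,000. The 3 shares of the deceased (Zofia, Marisol, and Yseult) are combined into a pool of $2,640,000.
That pool ($2,640,000) is divided at the grandchildren's generation equally among Adaeze, Ronan, Oona, Sione, Odalys, Gustav, Osric, and Leilani: $330,000 each.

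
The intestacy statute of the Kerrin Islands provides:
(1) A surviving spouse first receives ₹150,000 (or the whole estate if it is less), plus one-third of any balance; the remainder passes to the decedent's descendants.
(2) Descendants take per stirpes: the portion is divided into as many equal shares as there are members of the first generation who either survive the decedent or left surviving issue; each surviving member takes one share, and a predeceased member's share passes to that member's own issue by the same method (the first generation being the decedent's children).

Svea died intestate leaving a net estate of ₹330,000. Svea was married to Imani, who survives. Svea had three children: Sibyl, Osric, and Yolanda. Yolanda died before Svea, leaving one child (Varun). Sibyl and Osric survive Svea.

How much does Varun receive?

Imani first takes ₹150,000, leaving a balance of ₹180,000. Imani then takes one-third of the balance (₹60,000), for a total of ₹210,000. The remaining ₹120,000 passes to the descendants.
The descendants' portion (₹120,000) is divided into 3 shares of ₹40,000: Sibyl and Osric each take ₹40,000; Yolanda's ₹40,000 share passes to Yolanda's issue.
Yolanda's share (₹40,000) passes entirely to Varun.

Varun receives ₹40,000.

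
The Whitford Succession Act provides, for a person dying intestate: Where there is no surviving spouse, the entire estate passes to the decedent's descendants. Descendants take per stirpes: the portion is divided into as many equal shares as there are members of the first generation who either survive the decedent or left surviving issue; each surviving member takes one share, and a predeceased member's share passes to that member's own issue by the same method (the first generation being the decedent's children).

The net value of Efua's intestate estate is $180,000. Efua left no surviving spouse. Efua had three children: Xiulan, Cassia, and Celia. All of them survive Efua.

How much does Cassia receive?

The entire $180,000 passes to the descendants.
That amount ($180,000) is divided into 3 shares of $60,000: Xiulan, Cassia, and Celia each take $60,000.

Cassia receives $60,000.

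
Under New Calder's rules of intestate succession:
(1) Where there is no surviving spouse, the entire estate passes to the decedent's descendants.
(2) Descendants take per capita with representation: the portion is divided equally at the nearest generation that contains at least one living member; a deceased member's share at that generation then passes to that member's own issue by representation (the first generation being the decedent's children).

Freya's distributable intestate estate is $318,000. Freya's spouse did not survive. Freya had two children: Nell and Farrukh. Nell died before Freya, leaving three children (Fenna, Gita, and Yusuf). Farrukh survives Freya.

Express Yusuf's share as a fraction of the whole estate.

The entire $318,000 passes to the descendants.
That amount ($318,000) is divided into 2 shares of $159,000: Farrukh takes $159,000; Nell's $159,000 share passes to Nell's issue.
Nell's share ($159,000) is divided into 3 shares of $53,000: Fenna, Gita, and Yusuf each take $53,000.

Yusuf receives 1/6 of the estate.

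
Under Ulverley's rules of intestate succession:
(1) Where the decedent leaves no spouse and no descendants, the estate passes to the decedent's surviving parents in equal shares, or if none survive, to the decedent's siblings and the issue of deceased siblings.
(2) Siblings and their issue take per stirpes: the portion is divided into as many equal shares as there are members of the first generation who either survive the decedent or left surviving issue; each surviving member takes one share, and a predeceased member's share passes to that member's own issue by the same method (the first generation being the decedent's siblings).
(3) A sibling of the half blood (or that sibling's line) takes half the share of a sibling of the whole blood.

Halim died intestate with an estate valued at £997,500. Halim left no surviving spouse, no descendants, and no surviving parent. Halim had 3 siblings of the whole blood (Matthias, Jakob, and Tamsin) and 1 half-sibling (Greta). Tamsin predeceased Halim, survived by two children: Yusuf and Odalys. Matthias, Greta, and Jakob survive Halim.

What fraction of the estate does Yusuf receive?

The entire £997,500 passes to the siblings and their issue.
Counting each half-blood sibling's line as half a unit, there are 7/2 units in £997,500, so one unit is £285,000. Whole-blood lines (Matthias, Jakob, and Tamsin) take £285,000 each; half-blood lines (Greta) take £142,500 each.
Tamsin's share (£285,000) is divided into 2 shares of £142,500: Yusuf and Odalys each take £142,500.

Yusuf receives 1/7 of the estate.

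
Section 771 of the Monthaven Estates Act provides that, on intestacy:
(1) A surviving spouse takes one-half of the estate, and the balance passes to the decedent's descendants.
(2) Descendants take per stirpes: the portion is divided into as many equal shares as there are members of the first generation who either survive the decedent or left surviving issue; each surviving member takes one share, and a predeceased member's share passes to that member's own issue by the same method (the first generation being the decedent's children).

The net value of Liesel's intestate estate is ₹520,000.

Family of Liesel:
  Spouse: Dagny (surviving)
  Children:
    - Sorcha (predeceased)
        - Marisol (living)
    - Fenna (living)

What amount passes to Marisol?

Marisol receives ₹130,000.

Dagny takes one-half of ₹520,000 = ₹260,000. The remaining ₹260,000 passes to the descendants.
The descendants' portion (₹260,000) is divided into 2 shares of ₹130,000: Fenna takes ₹130,000; Sorcha's ₹130,000 share passes to Sorcha's issue.
Sorcha's share (₹130,000) passes entirely to Marisol.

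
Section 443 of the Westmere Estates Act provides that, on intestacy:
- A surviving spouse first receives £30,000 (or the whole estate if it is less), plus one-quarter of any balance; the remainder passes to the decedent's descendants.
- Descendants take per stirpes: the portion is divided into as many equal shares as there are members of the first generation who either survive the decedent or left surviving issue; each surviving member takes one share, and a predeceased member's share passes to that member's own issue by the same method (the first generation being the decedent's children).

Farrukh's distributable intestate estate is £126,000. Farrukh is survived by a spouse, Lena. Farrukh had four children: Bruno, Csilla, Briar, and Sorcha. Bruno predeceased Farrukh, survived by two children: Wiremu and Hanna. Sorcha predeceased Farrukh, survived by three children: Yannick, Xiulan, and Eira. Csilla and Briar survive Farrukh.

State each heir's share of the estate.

Lena first takes £30,000, leaving a balance of £96,000. Lena then takes one-quarter of the balance (£24,000), for a total of £54,000. The remaining £72,000 passes to the descendants.
The descendants' portion (£72,000) is divided into 4 shares of £18,000: Csilla and Briar each take £18,000; Bruno's £18,000 share passes to Bruno's issue; Sorcha's £18,000 share passes to Sorcha's issue.
Bruno's share (£18,000) is divided into 2 shares of £9,000: Wiremu and Hanna each take £9,000.
Sorcha's share (£18,000) is divided into 3 shares of £6,000: Yannick, Xiulan, and Eira each take £6,000.

Lena: £54,000; Wiremu: £9,000; Hanna: £9,000; Csilla: £18,000; Briar: £18,000; Yannick: £6,000; Xiulan: £6,000; Eira: £6,000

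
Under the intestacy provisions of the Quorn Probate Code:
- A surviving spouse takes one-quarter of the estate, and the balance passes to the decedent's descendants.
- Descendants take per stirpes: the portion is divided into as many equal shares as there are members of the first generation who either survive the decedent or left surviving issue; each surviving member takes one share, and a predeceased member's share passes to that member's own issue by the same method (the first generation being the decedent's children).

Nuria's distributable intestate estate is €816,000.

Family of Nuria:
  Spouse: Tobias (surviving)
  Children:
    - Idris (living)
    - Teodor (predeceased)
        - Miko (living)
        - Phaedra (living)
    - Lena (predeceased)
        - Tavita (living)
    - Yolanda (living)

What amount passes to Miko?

Tobias takes one-quarter of €816,000 = €204,000. The remaining €612,000 passes to the descendants.
The descendants' portion (€612,000) is divided into 4 shares of €153,000: Idris and Yolanda each take €153,000; Teodor's €153,000 share passes to Teodor's issue; Lena's €153,000 share passes to Lena's issue.
Teodor's share (€153,000) is divided into 2 shares of €76,500: Miko and Phaedra each take €76,500.
Lena's share (€153,000) passes entirely to Tavita.

Miko receives €76,500.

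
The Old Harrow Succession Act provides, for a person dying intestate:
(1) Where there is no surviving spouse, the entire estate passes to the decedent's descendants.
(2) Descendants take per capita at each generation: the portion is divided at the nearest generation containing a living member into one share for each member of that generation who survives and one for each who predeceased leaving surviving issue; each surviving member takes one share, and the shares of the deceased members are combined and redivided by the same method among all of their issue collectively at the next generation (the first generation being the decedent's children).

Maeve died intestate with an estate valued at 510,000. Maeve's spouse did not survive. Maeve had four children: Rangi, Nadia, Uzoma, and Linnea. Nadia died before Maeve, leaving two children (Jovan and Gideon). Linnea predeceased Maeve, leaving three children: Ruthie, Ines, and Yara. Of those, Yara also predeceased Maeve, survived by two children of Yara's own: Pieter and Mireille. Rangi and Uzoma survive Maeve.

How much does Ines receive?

Ines receives 51,000.

The entire 510,000 passes to the descendants.
That amount (510,000) is divided at the children's generation into 4 shares of 127,500. Rangi and Uzoma each take 127,500. The 2 shares of the deceased (Nadia and Linnea) are combined into a pool of 255,000.
That pool (255,000) is divided at the grandchildren's generation into 5 shares of 51,000. Jovan, Gideon, Ruthie, and Ines each take 51,000. The remaining share for the deceased Yara (51,000) is carried to the next generation.
That pool (51,000) is divided at the great-grandchildren's generation equally among Pieter and Mireille: 25,500 each.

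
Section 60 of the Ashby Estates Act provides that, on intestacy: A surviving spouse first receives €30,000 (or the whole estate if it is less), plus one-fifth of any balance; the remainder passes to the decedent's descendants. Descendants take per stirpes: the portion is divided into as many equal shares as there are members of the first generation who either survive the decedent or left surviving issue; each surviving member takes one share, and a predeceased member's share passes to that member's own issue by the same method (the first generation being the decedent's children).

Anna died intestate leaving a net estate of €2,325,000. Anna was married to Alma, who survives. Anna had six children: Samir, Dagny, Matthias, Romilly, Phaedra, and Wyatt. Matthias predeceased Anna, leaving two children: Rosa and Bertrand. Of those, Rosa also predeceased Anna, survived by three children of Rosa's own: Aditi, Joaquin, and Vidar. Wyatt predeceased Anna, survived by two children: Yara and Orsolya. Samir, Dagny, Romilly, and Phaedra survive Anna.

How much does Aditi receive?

Aditi receives €51,000.

Alma first takes €30,000, leaving a balance of €2,295,000. Alma then takes one-fifth of the balance (€459,000), for a total of €489,000. The remaining €1,836,000 passes to the descendants.
The descendants' portion (€1,836,000) is divided into 6 shares of €306,000: Samir, Dagny, Romilly, and Phaedra each take €306,000; Matthias's €306,000 share passes to Matthias's issue; Wyatt's €306,000 share passes to Wyatt's issue.
Matthias's share (€306,000) is divided into 2 shares of €153,000: Bertrand takes €153,000; Rosa's €153,000 share passes to Rosa's issue.
Rosa's share (€153,000) is divided into 3 shares of €51,000: Aditi, Joaquin, and Vidar each take €51,000.
Wyatt's share (€306,000) is divided into 2 shares of €153,000: Yara and Orsolya each take €153,000.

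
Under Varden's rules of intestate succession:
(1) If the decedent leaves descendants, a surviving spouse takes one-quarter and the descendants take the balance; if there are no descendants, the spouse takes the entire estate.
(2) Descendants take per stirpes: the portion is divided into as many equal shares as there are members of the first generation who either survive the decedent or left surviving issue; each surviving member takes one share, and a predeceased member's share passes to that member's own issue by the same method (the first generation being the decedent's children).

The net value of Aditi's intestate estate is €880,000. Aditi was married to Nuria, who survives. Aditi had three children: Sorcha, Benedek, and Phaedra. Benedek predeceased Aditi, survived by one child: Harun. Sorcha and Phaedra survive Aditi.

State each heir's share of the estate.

Nuria: €220,000; Sorcha: €220,000; Harun: €220,000; Phaedra: €220,000

Nuria takes one-quarter of €880,000 = €220,000. The remaining €660,000 passes to the descendants.
The descendants' portion (€660,000) is divided into 3 shares of €220,000: Sorcha and Phaedra each take €220,000; Benedek's €220,000 share passes to Benedek's issue.
Benedek's share (€220,000) passes entirely to Harun.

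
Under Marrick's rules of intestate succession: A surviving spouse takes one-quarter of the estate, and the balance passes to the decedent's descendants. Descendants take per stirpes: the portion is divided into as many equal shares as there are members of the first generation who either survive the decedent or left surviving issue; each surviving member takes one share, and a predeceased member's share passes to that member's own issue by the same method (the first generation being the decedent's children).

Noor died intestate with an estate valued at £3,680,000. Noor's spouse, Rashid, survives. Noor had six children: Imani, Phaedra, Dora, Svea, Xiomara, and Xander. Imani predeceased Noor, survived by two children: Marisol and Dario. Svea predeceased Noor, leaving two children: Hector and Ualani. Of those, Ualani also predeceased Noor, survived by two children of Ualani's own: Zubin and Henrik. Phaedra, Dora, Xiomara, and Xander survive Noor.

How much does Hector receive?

Hector receives £230,000.

Rashid takes one-quarter of £3,680,000 = £920,000. The remaining £2,760,000 passes to the descendants.
The descendants' portion (£2,760,000) is divided into 6 shares of £460,000: Phaedra, Dora, Xiomara, and Xander each take £460,000; Imani's £460,000 share passes to Imani's issue; Svea's £460,000 share passes to Svea's issue.
Imani's share (£460,000) is divided into 2 shares of £230,000: Marisol and Dario each take £230,000.
Svea's share (£460,000) is divided into 2 shares of £230,000: Hector takes £230,000; Ualani's £230,000 share passes to Ualani's issue.
Ualani's share (£230,000) is divided into 2 shares of £115,000: Zubin and Henrik each take £115,000.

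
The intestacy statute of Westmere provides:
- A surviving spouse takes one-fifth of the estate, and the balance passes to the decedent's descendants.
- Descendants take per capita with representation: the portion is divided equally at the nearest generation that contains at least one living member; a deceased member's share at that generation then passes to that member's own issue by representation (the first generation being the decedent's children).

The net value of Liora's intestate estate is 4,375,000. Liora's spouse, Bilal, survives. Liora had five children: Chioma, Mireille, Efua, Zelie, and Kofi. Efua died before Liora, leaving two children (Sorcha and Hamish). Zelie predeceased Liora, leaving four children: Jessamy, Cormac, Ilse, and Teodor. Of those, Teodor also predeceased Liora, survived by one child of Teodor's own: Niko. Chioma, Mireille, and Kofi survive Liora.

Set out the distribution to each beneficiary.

Bilal takes one-fifth of 4,375,000 = 875,000. The remaining 3,500,000 passes to the descendants.
The descendants' portion (3,500,000) is divided into 5 shares of 700,000: Chioma, Mireille, and Kofi each take 700,000; Efua's 700,000 share passes to Efua's issue; Zelie's 700,000 share passes to Zelie's issue.
Efua's share (700,000) is divided into 2 shares of 350,000: Sorcha and Hamish each take 350,000.
Zelie's share (700,000) is divided into 4 shares of 175,000: Jessamy, Cormac, and Ilse each take 175,000; Teodor's 175,000 share passes to Teodor's issue.
Teodor's share (175,000) passes entirely to Niko.

Bilal: 875,000; Chioma: 700,000; Mireille: 700,000; Sorcha: 350,000; Hamish: 350,000; Jessamy: 175,000; Cormac: 175,000; Ilse: 175,000; Niko: 175,000; Kofi: 700,000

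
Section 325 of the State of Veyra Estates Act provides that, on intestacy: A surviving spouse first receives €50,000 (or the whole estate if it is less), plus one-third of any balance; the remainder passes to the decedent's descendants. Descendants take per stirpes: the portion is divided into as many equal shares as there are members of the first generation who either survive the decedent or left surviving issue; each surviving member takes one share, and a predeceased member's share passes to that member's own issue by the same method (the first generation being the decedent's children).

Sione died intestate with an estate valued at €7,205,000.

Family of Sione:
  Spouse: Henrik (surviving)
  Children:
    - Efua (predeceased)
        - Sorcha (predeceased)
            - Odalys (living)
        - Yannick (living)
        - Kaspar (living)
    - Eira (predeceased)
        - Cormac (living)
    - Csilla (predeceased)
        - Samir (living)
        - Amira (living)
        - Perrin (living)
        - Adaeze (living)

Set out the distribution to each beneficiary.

Henrik first takes €50,000, leaving a balance of €7,155,000. Henrik then takes one-third of the balance (€2,385,000), for a total of €2,435,000. The remaining €4,770,000 passes to the descendants.
The descendants' portion (€4,770,000) is divided into 3 shares of €1,590,000: Efua's €1,590,000 share passes to Efua's issue; Eira's €1,590,000 share passes to Eira's issue; Csilla's €1,590,000 share passes to Csilla's issue.
Efua's share (€1,590,000) is divided into 3 shares of €530,000: Yannick and Kaspar each take €530,000; Sorcha's €530,000 share passes to Sorcha's issue.
Sorcha's share (€530,000) passes entirely to Odalys.
Eira's share (€1,590,000) passes entirely to Cormac.
Csilla's share (€1,590,000) is divided into 4 shares of €397,500: Samir, Amira, Perrin, and Adaeze each take €397,500.

Henrik: €2,435,000; Odalys: €530,000; Yannick: €530,000; Kaspar: €530,000; Cormac: €1,590,000; Samir: €397,500; Amira: €397,500; Perrin: €397,500; Adaeze: €397,500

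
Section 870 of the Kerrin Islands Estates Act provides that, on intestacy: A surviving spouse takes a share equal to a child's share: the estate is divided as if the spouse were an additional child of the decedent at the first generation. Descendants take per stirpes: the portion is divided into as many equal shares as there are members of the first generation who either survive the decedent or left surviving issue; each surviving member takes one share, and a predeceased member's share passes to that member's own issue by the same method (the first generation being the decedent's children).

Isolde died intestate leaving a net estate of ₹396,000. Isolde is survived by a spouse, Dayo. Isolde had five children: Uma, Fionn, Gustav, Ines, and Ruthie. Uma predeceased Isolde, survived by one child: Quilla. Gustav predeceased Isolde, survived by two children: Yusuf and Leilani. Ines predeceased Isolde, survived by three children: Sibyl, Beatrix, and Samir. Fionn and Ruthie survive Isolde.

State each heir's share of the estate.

Dayo: ₹66,000; Quilla: ₹66,000; Fionn: ₹66,000; Yusuf: ₹33,000; Leilani: ₹33,000; Sibyl: ₹22,000; Beatrix: ₹22,000; Samir: ₹22,000; Ruthie: ₹66,000

The spouse counts as an additional share at the children's level, so there are 6 primary shares of ₹66,000. Dayo takes one such share (₹66,000).
The children's combined portion (₹330,000) is divided into 5 shares of ₹66,000: Fionn and Ruthie each take ₹66,000; Uma's ₹66,000 share passes to Uma's issue; Gustav's ₹66,000 share passes to Gustav's issue; Ines's ₹66,000 share passes to Ines's issue.
Uma's share (₹66,000) passes entirely to Quilla.
Gustav's share (₹66,000) is divided into 2 shares of ₹33,000: Yusuf and Leilani each take ₹33,000.
Ines's share (₹66,000) is divided into 3 shares of ₹22,000: Sibyl, Beatrix, and Samir each take ₹22,000.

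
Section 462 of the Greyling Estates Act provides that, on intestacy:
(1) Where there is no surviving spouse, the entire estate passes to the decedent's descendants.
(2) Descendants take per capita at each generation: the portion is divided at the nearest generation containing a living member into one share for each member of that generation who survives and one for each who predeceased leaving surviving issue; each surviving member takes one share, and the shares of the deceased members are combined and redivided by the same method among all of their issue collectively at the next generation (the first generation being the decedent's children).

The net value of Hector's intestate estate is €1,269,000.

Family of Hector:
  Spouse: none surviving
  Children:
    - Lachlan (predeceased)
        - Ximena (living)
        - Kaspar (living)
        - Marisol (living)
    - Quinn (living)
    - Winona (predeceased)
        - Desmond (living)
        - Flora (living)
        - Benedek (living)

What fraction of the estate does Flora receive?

The entire €1,269,000 passes to the descendants.
That amount (€1,269,000) is divided at the children's generation into 3 shares of €423,000. Quinn takes €423,000. The 2 shares of the deceased (Lachlan and Winona) are combined into a pool of €846,000.
That pool (€846,000) is divided at the grandchildren's generation equally among Ximena, Kaspar, Marisol, Desmond, Flora, and Benedek: €141,000 each.

Flora receives 1/9 of the estate.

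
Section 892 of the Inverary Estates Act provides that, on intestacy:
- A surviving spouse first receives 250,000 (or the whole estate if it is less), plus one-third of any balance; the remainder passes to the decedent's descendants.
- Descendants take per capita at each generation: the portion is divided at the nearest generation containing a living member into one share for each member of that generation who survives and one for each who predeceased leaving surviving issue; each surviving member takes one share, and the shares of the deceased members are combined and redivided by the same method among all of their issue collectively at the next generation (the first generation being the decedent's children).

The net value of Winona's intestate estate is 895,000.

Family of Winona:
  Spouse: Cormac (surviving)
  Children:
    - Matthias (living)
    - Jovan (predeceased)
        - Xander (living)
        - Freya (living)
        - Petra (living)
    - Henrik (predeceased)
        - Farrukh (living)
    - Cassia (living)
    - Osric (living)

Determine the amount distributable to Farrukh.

Cormac first takes 250,000, leaving a balance of 645,000. Cormac then takes one-third of the balance (215,000), for a total of 465,000. The remaining 430,000 passes to the descendants.
The descendants' portion (430,000) is divided at the children's generation into 5 shares of 86,000. Matthias, Cassia, and Osric each take 86,000. The 2 shares of the deceased (Jovan and Henrik) are combined into a pool of 172,000.
That pool (172,000) is divided at the grandchildren's generation equally among Xander, Freya, Petra, and Farrukh: 43,000 each.

Farrukh receives 43,000.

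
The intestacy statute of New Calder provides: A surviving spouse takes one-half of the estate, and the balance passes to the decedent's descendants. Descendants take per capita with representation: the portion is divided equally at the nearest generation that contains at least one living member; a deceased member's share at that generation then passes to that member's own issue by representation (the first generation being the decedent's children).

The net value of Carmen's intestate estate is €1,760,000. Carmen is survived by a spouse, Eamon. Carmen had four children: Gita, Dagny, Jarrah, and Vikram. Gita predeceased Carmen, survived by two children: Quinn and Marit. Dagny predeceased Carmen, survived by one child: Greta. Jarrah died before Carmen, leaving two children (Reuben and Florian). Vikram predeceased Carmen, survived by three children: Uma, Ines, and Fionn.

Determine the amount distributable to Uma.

Eamon takes one-half of €1,760,000 = €880,000. The remaining €880,000 passes to the descendants.
No child survives, so the initial division is made at the grandchildren's generation.
The descendants' portion (€880,000) is divided into 8 shares of €110,000: Quinn, Marit, Greta, Reuben, Florian, Uma, Ines, and Fionn each take €110,000.

Uma receives €110,000.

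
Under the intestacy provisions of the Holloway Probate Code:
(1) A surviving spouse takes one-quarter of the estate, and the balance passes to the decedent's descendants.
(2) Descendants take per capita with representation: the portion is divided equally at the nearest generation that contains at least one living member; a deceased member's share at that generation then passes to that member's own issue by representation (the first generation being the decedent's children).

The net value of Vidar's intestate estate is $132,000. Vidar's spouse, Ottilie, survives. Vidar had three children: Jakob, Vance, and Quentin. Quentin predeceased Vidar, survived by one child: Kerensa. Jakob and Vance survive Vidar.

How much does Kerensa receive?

Kerensa receives $33,000.

Ottilie takes one-quarter of $132,000 = $33,000. The remaining $99,000 passes to the descendants.
The descendants' portion ($99,000) is divided into 3 shares of $33,000: Jakob and Vance each take $33,000; Quentin's $33,000 share passes to Quentin's issue.
Quentin's share ($33,000) passes entirely to Kerensa.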